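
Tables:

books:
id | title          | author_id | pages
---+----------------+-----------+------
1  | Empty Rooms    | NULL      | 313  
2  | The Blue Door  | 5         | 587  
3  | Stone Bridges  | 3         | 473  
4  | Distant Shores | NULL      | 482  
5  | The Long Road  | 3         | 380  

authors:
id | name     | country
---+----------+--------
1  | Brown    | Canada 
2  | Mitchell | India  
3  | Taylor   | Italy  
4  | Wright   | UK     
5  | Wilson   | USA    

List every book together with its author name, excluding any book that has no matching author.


INNER JOIN keeps only books rows whose author_id matches an id in authors. Walk through each book:
  - book 1 (Empty Rooms): author_id=NULL, no match -> dropped
  - book 2 (The Blue Door): author_id=5 -> matches Wilson
  - book 3 (Stone Bridges): author_id=3 -> matches Taylor
  - book 4 (Distant Shores): author_id=NULL, no match -> dropped
  - book 5 (The Long Road): author_id=3 -> matches Taylor
So 2 of 5 rows are dropped.

SQL:
SELECT a.title, b.name AS author
FROM books a
INNER JOIN authors b ON a.author_id = b.id

Result:
title         | author
--------------+-------
The Blue Door | Wilson
Stone Bridges | Taylor
The Long Road | Taylor


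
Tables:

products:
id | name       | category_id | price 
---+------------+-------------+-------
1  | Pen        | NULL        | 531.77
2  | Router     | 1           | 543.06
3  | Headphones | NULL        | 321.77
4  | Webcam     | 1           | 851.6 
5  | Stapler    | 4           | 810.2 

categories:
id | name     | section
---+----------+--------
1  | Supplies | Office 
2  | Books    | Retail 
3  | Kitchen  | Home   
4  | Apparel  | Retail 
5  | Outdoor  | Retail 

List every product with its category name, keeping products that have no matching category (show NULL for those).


LEFT JOIN keeps every row from products (the left table); where category_id has no match in categories, the category columns become NULL. Walk through each product:
  - product 1 (Pen): category_id=NULL, no match -> kept with NULL
  - product 2 (Router): category_id=1 -> matches Supplies
  - product 3 (Headphones): category_id=NULL, no match -> kept with NULL
  - product 4 (Webcam): category_id=1 -> matches Supplies
  - product 5 (Stapler): category_id=4 -> matches Apparel
All 5 rows appear; 2 have NULL category.

SQL:
SELECT a.name, b.name AS category
FROM products a
LEFT JOIN categories b ON a.category_id = b.id

Result:
name       | category
-----------+---------
Pen        | NULL    
Router     | Supplies
Headphones | NULL    
Webcam     | Supplies
Stapler    | Apparel 


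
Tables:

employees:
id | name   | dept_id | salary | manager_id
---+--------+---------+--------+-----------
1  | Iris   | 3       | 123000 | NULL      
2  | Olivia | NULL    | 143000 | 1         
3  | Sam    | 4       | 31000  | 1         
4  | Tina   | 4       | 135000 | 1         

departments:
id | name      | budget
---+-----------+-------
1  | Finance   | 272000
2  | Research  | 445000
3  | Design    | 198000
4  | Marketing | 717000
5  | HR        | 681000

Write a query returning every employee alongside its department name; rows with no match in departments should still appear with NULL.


LEFT JOIN keeps every row from employees (the left table); where dept_id has no match in departments, the department columns become NULL. Walk through each employee:
  - employee 1 (Iris): dept_id=3 -> matches Design
  - employee 2 (Olivia): dept_id=NULL, no match -> kept with NULL
  - employee 3 (Sam): dept_id=4 -> matches Marketing
  - employee 4 (Tina): dept_id=4 -> matches Marketing
All 4 rows appear; 1 has NULL department.

SQL:
SELECT a.name, b.name AS department
FROM employees a
LEFT JOIN departments b ON a.dept_id = b.id

Result:
name   | department
-------+-----------
Iris   | Design    
Olivia | NULL      
Sam    | Marketing 
Tina   | Marketing 


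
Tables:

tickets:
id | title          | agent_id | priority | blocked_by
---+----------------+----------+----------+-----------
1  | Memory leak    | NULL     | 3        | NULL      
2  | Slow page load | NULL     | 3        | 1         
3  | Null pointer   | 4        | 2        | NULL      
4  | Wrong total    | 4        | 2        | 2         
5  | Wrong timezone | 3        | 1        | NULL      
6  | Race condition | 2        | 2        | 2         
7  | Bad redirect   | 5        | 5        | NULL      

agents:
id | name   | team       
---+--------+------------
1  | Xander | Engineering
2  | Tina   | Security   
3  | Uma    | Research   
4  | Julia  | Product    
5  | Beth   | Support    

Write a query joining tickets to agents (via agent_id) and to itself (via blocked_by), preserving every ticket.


Two LEFT JOINs from the same base table tickets: one to agents via agent_id, one to tickets itself via blocked_by. Both are LEFT so every ticket is preserved.
Match against agents:
  - ticket 1 (Memory leak): agent_id=NULL, no match -> kept with NULL
  - ticket 2 (Slow page load): agent_id=NULL, no match -> kept with NULL
  - ticket 3 (Null pointer): agent_id=4 -> matches Julia
  - ticket 4 (Wrong total): agent_id=4 -> matches Julia
  - ticket 5 (Wrong timezone): agent_id=3 -> matches Uma
  - ticket 6 (Race condition): agent_id=2 -> matches Tina
  - ticket 7 (Bad redirect): agent_id=5 -> matches Beth
Match against tickets (self):
  - ticket 1 (Memory leak): blocked_by=NULL -> NULL
  - ticket 2 (Slow page load): blocked_by=1 -> Memory leak
  - ticket 3 (Null pointer): blocked_by=NULL -> NULL
  - ticket 4 (Wrong total): blocked_by=2 -> Slow page load
  - ticket 5 (Wrong timezone): blocked_by=NULL -> NULL
  - ticket 6 (Race condition): blocked_by=2 -> Slow page load
  - ticket 7 (Bad redirect): blocked_by=NULL -> NULL

SQL:
SELECT a.title, b.name AS agent, c.title AS blocked_by
FROM tickets a
LEFT JOIN agents b ON a.agent_id = b.id
LEFT JOIN tickets c ON a.blocked_by = c.id

Result:
title          | agent | blocked_by    
---------------+-------+---------------
Memory leak    | NULL  | NULL          
Slow page load | NULL  | Memory leak   
Null pointer   | Julia | NULL          
Wrong total    | Julia | Slow page load
Wrong timezone | Uma   | NULL          
Race condition | Tina  | Slow page load
Bad redirect   | Beth  | NULL          


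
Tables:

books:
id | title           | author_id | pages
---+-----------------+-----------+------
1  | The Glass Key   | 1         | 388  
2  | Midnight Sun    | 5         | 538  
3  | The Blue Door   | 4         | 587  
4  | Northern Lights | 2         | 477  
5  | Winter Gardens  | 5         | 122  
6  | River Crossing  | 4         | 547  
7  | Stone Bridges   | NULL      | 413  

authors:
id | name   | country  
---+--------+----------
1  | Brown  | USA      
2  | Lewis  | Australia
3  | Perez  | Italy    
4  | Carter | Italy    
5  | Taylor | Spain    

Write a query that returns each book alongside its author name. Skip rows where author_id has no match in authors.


INNER JOIN keeps only books rows whose author_id matches an id in authors. Walk through each book:
  - book 1 (The Glass Key): author_id=1 -> matches Brown
  - book 2 (Midnight Sun): author_id=5 -> matches Taylor
  - book 3 (The Blue Door): author_id=4 -> matches Carter
  - book 4 (Northern Lights): author_id=2 -> matches Lewis
  - book 5 (Winter Gardens): author_id=5 -> matches Taylor
  - book 6 (River Crossing): author_id=4 -> matches Carter
  - book 7 (Stone Bridges): author_id=NULL, no match -> dropped
So 1 of 7 rows is dropped.

SQL:
SELECT a.title, b.name AS author
FROM books a
INNER JOIN authors b ON a.author_id = b.id

Result:
title           | author
----------------+-------
The Glass Key   | Brown 
Midnight Sun    | Taylor
The Blue Door   | Carter
Northern Lights | Lewis 
Winter Gardens  | Taylor
River Crossing  | Carter


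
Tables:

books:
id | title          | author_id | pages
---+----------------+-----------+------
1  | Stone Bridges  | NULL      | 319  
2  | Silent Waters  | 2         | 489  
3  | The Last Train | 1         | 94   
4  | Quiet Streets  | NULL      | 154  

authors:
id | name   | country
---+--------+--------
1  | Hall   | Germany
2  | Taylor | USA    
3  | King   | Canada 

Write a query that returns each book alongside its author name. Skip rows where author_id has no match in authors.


INNER JOIN keeps only books rows whose author_id matches an id in authors. Walk through each book:
  - book 1 (Stone Bridges): author_id=NULL, no match -> dropped
  - book 2 (Silent Waters): author_id=2 -> matches Taylor
  - book 3 (The Last Train): author_id=1 -> matches Hall
  - book 4 (Quiet Streets): author_id=NULL, no match -> dropped
So 2 of 4 rows are dropped.

SQL:
SELECT a.title, b.name AS author
FROM books a
INNER JOIN authors b ON a.author_id = b.id

Result:
title          | author
---------------+-------
Silent Waters  | Taylor
The Last Train | Hall  


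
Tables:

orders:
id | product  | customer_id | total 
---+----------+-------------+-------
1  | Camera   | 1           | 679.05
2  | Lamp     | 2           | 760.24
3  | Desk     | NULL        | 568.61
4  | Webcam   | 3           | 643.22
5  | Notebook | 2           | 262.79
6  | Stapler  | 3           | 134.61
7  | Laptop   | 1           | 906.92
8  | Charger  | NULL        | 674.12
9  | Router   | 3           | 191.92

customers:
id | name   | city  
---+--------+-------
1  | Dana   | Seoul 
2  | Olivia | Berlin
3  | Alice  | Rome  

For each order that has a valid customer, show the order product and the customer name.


INNER JOIN keeps only orders rows whose customer_id matches an id in customers. Walk through each order:
  - order 1 (Camera): customer_id=1 -> matches Dana
  - order 2 (Lamp): customer_id=2 -> matches Olivia
  - order 3 (Desk): customer_id=NULL, no match -> dropped
  - order 4 (Webcam): customer_id=3 -> matches Alice
  - order 5 (Notebook): customer_id=2 -> matches Olivia
  - order 6 (Stapler): customer_id=3 -> matches Alice
  - order 7 (Laptop): customer_id=1 -> matches Dana
  - order 8 (Charger): customer_id=NULL, no match -> dropped
  - order 9 (Router): customer_id=3 -> matches Alice
So 2 of 9 rows are dropped.

SQL:
SELECT a.product, b.name AS customer
FROM orders a
INNER JOIN customers b ON a.customer_id = b.id

Result:
product  | customer
---------+---------
Camera   | Dana    
Lamp     | Olivia  
Webcam   | Alice   
Notebook | Olivia  
Stapler  | Alice   
Laptop   | Dana    
Router   | Alice   


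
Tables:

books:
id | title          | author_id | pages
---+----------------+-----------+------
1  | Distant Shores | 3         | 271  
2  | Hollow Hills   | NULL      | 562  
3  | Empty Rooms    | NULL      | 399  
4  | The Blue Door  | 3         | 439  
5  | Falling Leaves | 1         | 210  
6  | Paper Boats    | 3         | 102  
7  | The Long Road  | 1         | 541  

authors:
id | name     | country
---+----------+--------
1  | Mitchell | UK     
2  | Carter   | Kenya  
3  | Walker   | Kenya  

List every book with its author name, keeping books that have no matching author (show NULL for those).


LEFT JOIN keeps every row from books (the left table); where author_id has no match in authors, the author columns become NULL. Walk through each book:
  - book 1 (Distant Shores): author_id=3 -> matches Walker
  - book 2 (Hollow Hills): author_id=NULL, no match -> kept with NULL
  - book 3 (Empty Rooms): author_id=NULL, no match -> kept with NULL
  - book 4 (The Blue Door): author_id=3 -> matches Walker
  - book 5 (Falling Leaves): author_id=1 -> matches Mitchell
  - book 6 (Paper Boats): author_id=3 -> matches Walker
  - book 7 (The Long Road): author_id=1 -> matches Mitchell
All 7 rows appear; 2 have NULL author.

SQL:
SELECT a.title, b.name AS author
FROM books a
LEFT JOIN authors b ON a.author_id = b.id

Result:
title          | author  
---------------+---------
Distant Shores | Walker  
Hollow Hills   | NULL    
Empty Rooms    | NULL    
The Blue Door  | Walker  
Falling Leaves | Mitchell
Paper Boats    | Walker  
The Long Road  | Mitchell


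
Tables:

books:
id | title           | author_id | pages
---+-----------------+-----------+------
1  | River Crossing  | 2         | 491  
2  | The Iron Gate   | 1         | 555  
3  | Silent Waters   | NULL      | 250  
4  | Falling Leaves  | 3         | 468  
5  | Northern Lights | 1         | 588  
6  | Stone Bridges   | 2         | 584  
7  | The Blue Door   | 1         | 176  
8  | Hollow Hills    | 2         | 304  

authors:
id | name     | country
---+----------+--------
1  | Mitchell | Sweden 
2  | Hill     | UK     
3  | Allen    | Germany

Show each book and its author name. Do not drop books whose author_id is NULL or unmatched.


LEFT JOIN keeps every row from books (the left table); where author_id has no match in authors, the author columns become NULL. Walk through each book:
  - book 1 (River Crossing): author_id=2 -> matches Hill
  - book 2 (The Iron Gate): author_id=1 -> matches Mitchell
  - book 3 (Silent Waters): author_id=NULL, no match -> kept with NULL
  - book 4 (Falling Leaves): author_id=3 -> matches Allen
  - book 5 (Northern Lights): author_id=1 -> matches Mitchell
  - book 6 (Stone Bridges): author_id=2 -> matches Hill
  - book 7 (The Blue Door): author_id=1 -> matches Mitchell
  - book 8 (Hollow Hills): author_id=2 -> matches Hill
All 8 rows appear; 1 has NULL author.

SQL:
SELECT a.title, b.name AS author
FROM books a
LEFT JOIN authors b ON a.author_id = b.id

Result:
title           | author  
----------------+---------
River Crossing  | Hill    
The Iron Gate   | Mitchell
Silent Waters   | NULL    
Falling Leaves  | Allen   
Northern Lights | Mitchell
Stone Bridges   | Hill    
The Blue Door   | Mitchell
Hollow Hills    | Hill    


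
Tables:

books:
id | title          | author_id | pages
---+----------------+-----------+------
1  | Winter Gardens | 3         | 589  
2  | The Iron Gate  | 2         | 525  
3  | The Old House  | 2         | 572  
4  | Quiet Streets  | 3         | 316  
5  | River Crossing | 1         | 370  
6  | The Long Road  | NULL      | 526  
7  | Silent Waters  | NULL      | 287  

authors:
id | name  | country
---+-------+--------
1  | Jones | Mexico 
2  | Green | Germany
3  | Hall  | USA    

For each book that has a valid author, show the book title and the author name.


INNER JOIN keeps only books rows whose author_id matches an id in authors. Walk through each book:
  - book 1 (Winter Gardens): author_id=3 -> matches Hall
  - book 2 (The Iron Gate): author_id=2 -> matches Green
  - book 3 (The Old House): author_id=2 -> matches Green
  - book 4 (Quiet Streets): author_id=3 -> matches Hall
  - book 5 (River Crossing): author_id=1 -> matches Jones
  - book 6 (The Long Road): author_id=NULL, no match -> dropped
  - book 7 (Silent Waters): author_id=NULL, no match -> dropped
So 2 of 7 rows are dropped.

SQL:
SELECT a.title, b.name AS author
FROM books a
INNER JOIN authors b ON a.author_id = b.id

Result:
title          | author
---------------+-------
Winter Gardens | Hall  
The Iron Gate  | Green 
The Old House  | Green 
Quiet Streets  | Hall  
River Crossing | Jones 


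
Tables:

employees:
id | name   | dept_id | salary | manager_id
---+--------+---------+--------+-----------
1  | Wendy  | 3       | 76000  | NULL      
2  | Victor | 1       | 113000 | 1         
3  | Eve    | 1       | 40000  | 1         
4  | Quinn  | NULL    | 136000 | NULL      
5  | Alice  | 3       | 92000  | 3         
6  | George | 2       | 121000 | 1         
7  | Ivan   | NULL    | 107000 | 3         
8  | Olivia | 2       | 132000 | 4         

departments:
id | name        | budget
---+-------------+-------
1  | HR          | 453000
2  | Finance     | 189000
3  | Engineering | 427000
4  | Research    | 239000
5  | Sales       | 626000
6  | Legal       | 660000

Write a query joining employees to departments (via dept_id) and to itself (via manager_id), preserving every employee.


Two LEFT JOINs from the same base table employees: one to departments via dept_id, one to employees itself via manager_id. Both are LEFT so every employee is preserved.
Match against departments:
  - employee 1 (Wendy): dept_id=3 -> matches Engineering
  - employee 2 (Victor): dept_id=1 -> matches HR
  - employee 3 (Eve): dept_id=1 -> matches HR
  - employee 4 (Quinn): dept_id=NULL, no match -> kept with NULL
  - employee 5 (Alice): dept_id=3 -> matches Engineering
  - employee 6 (George): dept_id=2 -> matches Finance
  - employee 7 (Ivan): dept_id=NULL, no match -> kept with NULL
  - employee 8 (Olivia): dept_id=2 -> matches Finance
Match against employees (self):
  - employee 1 (Wendy): manager_id=NULL -> NULL
  - employee 2 (Victor): manager_id=1 -> Wendy
  - employee 3 (Eve): manager_id=1 -> Wendy
  - employee 4 (Quinn): manager_id=NULL -> NULL
  - employee 5 (Alice): manager_id=3 -> Eve
  - employee 6 (George): manager_id=1 -> Wendy
  - employee 7 (Ivan): manager_id=3 -> Eve
  - employee 8 (Olivia): manager_id=4 -> Quinn

SQL:
SELECT a.name, b.name AS department, c.name AS manager
FROM employees a
LEFT JOIN departments b ON a.dept_id = b.id
LEFT JOIN employees c ON a.manager_id = c.id

Result:
name   | department  | manager
-------+-------------+--------
Wendy  | Engineering | NULL   
Victor | HR          | Wendy  
Eve    | HR          | Wendy  
Quinn  | NULL        | NULL   
Alice  | Engineering | Eve    
George | Finance     | Wendy  
Ivan   | NULL        | Eve    
Olivia | Finance     | Quinn  


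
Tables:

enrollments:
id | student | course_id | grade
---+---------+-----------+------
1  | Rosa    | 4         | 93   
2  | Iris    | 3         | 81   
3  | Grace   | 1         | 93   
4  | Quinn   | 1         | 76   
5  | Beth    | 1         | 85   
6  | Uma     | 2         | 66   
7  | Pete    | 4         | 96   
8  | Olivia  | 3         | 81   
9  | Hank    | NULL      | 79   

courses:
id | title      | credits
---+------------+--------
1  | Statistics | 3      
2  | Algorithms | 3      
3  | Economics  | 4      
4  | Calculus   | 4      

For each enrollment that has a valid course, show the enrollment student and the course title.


INNER JOIN keeps only enrollments rows whose course_id matches an id in courses. Walk through each enrollment:
  - enrollment 1 (Rosa): course_id=4 -> matches Calculus
  - enrollment 2 (Iris): course_id=3 -> matches Economics
  - enrollment 3 (Grace): course_id=1 -> matches Statistics
  - enrollment 4 (Quinn): course_id=1 -> matches Statistics
  - enrollment 5 (Beth): course_id=1 -> matches Statistics
  - enrollment 6 (Uma): course_id=2 -> matches Algorithms
  - enrollment 7 (Pete): course_id=4 -> matches Calculus
  - enrollment 8 (Olivia): course_id=3 -> matches Economics
  - enrollment 9 (Hank): course_id=NULL, no match -> dropped
So 1 of 9 rows is dropped.

SQL:
SELECT a.student, b.title AS course
FROM enrollments a
INNER JOIN courses b ON a.course_id = b.id

Result:
student | course    
--------+-----------
Rosa    | Calculus  
Iris    | Economics 
Grace   | Statistics
Quinn   | Statistics
Beth    | Statistics
Uma     | Algorithms
Pete    | Calculus  
Olivia  | Economics 


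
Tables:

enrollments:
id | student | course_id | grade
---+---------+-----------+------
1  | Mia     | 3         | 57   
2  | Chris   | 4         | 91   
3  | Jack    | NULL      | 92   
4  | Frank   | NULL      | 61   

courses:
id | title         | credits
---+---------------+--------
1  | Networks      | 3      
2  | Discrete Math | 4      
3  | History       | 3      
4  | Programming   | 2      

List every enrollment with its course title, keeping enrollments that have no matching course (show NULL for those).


LEFT JOIN keeps every row from enrollments (the left table); where course_id has no match in courses, the course columns become NULL. Walk through each enrollment:
  - enrollment 1 (Mia): course_id=3 -> matches History
  - enrollment 2 (Chris): course_id=4 -> matches Programming
  - enrollment 3 (Jack): course_id=NULL, no match -> kept with NULL
  - enrollment 4 (Frank): course_id=NULL, no match -> kept with NULL
All 4 rows appear; 2 have NULL course.

SQL:
SELECT a.student, b.title AS course
FROM enrollments a
LEFT JOIN courses b ON a.course_id = b.id

Result:
student | course     
--------+------------
Mia     | History    
Chris   | Programming
Jack    | NULL       
Frank   | NULL       


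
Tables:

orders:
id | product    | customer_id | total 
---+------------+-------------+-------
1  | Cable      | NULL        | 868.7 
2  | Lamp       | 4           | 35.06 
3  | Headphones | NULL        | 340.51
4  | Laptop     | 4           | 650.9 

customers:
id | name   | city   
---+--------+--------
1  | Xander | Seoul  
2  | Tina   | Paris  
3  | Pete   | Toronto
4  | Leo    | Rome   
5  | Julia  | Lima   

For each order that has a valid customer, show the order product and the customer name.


INNER JOIN keeps only orders rows whose customer_id matches an id in customers. Walk through each order:
  - order 1 (Cable): customer_id=NULL, no match -> dropped
  - order 2 (Lamp): customer_id=4 -> matches Leo
  - order 3 (Headphones): customer_id=NULL, no match -> dropped
  - order 4 (Laptop): customer_id=4 -> matches Leo
So 2 of 4 rows are dropped.

SQL:
SELECT a.product, b.name AS customer
FROM orders a
INNER JOIN customers b ON a.customer_id = b.id

Result:
product | customer
--------+---------
Lamp    | Leo     
Laptop  | Leo     


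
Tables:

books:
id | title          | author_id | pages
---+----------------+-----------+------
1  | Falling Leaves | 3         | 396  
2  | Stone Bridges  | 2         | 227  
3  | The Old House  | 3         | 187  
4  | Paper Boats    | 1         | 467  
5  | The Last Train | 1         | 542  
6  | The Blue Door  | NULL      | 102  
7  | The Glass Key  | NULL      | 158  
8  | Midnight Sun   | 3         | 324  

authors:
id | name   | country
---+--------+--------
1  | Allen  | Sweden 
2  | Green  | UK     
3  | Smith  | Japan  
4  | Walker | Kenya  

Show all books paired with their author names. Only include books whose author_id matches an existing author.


INNER JOIN keeps only books rows whose author_id matches an id in authors. Walk through each book:
  - book 1 (Falling Leaves): author_id=3 -> matches Smith
  - book 2 (Stone Bridges): author_id=2 -> matches Green
  - book 3 (The Old House): author_id=3 -> matches Smith
  - book 4 (Paper Boats): author_id=1 -> matches Allen
  - book 5 (The Last Train): author_id=1 -> matches Allen
  - book 6 (The Blue Door): author_id=NULL, no match -> dropped
  - book 7 (The Glass Key): author_id=NULL, no match -> dropped
  - book 8 (Midnight Sun): author_id=3 -> matches Smith
So 2 of 8 rows are dropped.

SQL:
SELECT a.title, b.name AS author
FROM books a
INNER JOIN authors b ON a.author_id = b.id

Result:
title          | author
---------------+-------
Falling Leaves | Smith 
Stone Bridges  | Green 
The Old House  | Smith 
Paper Boats    | Allen 
The Last Train | Allen 
Midnight Sun   | Smith 


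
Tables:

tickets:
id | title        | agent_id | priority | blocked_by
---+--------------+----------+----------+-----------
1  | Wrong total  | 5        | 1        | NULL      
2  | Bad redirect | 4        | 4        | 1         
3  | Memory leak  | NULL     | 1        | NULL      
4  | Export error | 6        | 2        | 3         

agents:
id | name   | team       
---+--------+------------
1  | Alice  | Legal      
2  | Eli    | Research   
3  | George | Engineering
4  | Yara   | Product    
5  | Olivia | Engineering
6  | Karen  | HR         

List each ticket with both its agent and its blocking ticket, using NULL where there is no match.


Two LEFT JOINs from the same base table tickets: one to agents via agent_id, one to tickets itself via blocked_by. Both are LEFT so every ticket is preserved.
Match against agents:
  - ticket 1 (Wrong total): agent_id=5 -> matches Olivia
  - ticket 2 (Bad redirect): agent_id=4 -> matches Yara
  - ticket 3 (Memory leak): agent_id=NULL, no match -> kept with NULL
  - ticket 4 (Export error): agent_id=6 -> matches Karen
Match against tickets (self):
  - ticket 1 (Wrong total): blocked_by=NULL -> NULL
  - ticket 2 (Bad redirect): blocked_by=1 -> Wrong total
  - ticket 3 (Memory leak): blocked_by=NULL -> NULL
  - ticket 4 (Export error): blocked_by=3 -> Memory leak

SQL:
SELECT a.title, b.name AS agent, c.title AS blocked_by
FROM tickets a
LEFT JOIN agents b ON a.agent_id = b.id
LEFT JOIN tickets c ON a.blocked_by = c.id

Result:
title        | agent  | blocked_by 
-------------+--------+------------
Wrong total  | Olivia | NULL       
Bad redirect | Yara   | Wrong total
Memory leak  | NULL   | NULL       
Export error | Karen  | Memory leak


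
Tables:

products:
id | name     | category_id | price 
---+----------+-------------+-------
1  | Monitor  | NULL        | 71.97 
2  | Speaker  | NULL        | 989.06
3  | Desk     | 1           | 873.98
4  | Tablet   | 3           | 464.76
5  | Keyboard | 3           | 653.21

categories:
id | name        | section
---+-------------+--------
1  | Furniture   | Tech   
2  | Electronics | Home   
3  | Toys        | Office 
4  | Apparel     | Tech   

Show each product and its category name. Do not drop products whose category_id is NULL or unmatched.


LEFT JOIN keeps every row from products (the left table); where category_id has no match in categories, the category columns become NULL. Walk through each product:
  - product 1 (Monitor): category_id=NULL, no match -> kept with NULL
  - product 2 (Speaker): category_id=NULL, no match -> kept with NULL
  - product 3 (Desk): category_id=1 -> matches Furniture
  - product 4 (Tablet): category_id=3 -> matches Toys
  - product 5 (Keyboard): category_id=3 -> matches Toys
All 5 rows appear; 2 have NULL category.

SQL:
SELECT a.name, b.name AS category
FROM products a
LEFT JOIN categories b ON a.category_id = b.id

Result:
name     | category 
---------+----------
Monitor  | NULL     
Speaker  | NULL     
Desk     | Furniture
Tablet   | Toys     
Keyboard | Toys     


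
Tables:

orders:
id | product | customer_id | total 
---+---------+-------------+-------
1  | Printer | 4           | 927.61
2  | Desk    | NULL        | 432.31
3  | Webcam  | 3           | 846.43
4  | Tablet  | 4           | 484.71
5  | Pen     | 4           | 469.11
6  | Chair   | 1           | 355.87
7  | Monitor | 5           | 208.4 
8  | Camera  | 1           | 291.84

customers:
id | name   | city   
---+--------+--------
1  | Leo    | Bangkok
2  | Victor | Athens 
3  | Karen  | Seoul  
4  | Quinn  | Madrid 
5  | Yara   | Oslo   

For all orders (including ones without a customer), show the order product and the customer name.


LEFT JOIN keeps every row from orders (the left table); where customer_id has no match in customers, the customer columns become NULL. Walk through each order:
  - order 1 (Printer): customer_id=4 -> matches Quinn
  - order 2 (Desk): customer_id=NULL, no match -> kept with NULL
  - order 3 (Webcam): customer_id=3 -> matches Karen
  - order 4 (Tablet): customer_id=4 -> matches Quinn
  - order 5 (Pen): customer_id=4 -> matches Quinn
  - order 6 (Chair): customer_id=1 -> matches Leo
  - order 7 (Monitor): customer_id=5 -> matches Yara
  - order 8 (Camera): customer_id=1 -> matches Leo
All 8 rows appear; 1 has NULL customer.

SQL:
SELECT a.product, b.name AS customer
FROM orders a
LEFT JOIN customers b ON a.customer_id = b.id

Result:
product | customer
--------+---------
Printer | Quinn   
Desk    | NULL    
Webcam  | Karen   
Tablet  | Quinn   
Pen     | Quinn   
Chair   | Leo     
Monitor | Yara    
Camera  | Leo     


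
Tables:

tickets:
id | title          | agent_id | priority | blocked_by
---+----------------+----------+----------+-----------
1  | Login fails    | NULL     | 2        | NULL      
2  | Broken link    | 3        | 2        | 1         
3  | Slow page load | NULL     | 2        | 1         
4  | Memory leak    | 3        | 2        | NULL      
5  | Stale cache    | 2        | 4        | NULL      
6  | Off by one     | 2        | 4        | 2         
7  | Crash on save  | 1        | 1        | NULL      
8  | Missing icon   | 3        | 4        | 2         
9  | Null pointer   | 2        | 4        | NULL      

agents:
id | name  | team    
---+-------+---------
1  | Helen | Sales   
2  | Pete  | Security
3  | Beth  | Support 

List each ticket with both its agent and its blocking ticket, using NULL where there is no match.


Two LEFT JOINs from the same base table tickets: one to agents via agent_id, one to tickets itself via blocked_by. Both are LEFT so every ticket is preserved.
Match against agents:
  - ticket 1 (Login fails): agent_id=NULL, no match -> kept with NULL
  - ticket 2 (Broken link): agent_id=3 -> matches Beth
  - ticket 3 (Slow page load): agent_id=NULL, no match -> kept with NULL
  - ticket 4 (Memory leak): agent_id=3 -> matches Beth
  - ticket 5 (Stale cache): agent_id=2 -> matches Pete
  - ticket 6 (Off by one): agent_id=2 -> matches Pete
  - ticket 7 (Crash on save): agent_id=1 -> matches Helen
  - ticket 8 (Missing icon): agent_id=3 -> matches Beth
  - ticket 9 (Null pointer): agent_id=2 -> matches Pete
Match against tickets (self):
  - ticket 1 (Login fails): blocked_by=NULL -> NULL
  - ticket 2 (Broken link): blocked_by=1 -> Login fails
  - ticket 3 (Slow page load): blocked_by=1 -> Login fails
  - ticket 4 (Memory leak): blocked_by=NULL -> NULL
  - ticket 5 (Stale cache): blocked_by=NULL -> NULL
  - ticket 6 (Off by one): blocked_by=2 -> Broken link
  - ticket 7 (Crash on save): blocked_by=NULL -> NULL
  - ticket 8 (Missing icon): blocked_by=2 -> Broken link
  - ticket 9 (Null pointer): blocked_by=NULL -> NULL

SQL:
SELECT a.title, b.name AS agent, c.title AS blocked_by
FROM tickets a
LEFT JOIN agents b ON a.agent_id = b.id
LEFT JOIN tickets c ON a.blocked_by = c.id

Result:
title          | agent | blocked_by 
---------------+-------+------------
Login fails    | NULL  | NULL       
Broken link    | Beth  | Login fails
Slow page load | NULL  | Login fails
Memory leak    | Beth  | NULL       
Stale cache    | Pete  | NULL       
Off by one     | Pete  | Broken link
Crash on save  | Helen | NULL       
Missing icon   | Beth  | Broken link
Null pointer   | Pete  | NULL       


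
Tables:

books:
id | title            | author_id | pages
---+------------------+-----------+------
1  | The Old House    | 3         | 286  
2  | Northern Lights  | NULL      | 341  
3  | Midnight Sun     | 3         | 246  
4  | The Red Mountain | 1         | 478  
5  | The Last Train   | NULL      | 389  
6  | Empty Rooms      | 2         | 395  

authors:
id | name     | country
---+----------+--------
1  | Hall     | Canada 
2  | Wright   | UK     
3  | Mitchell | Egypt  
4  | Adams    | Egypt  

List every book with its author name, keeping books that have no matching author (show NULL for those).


LEFT JOIN keeps every row from books (the left table); where author_id has no match in authors, the author columns become NULL. Walk through each book:
  - book 1 (The Old House): author_id=3 -> matches Mitchell
  - book 2 (Northern Lights): author_id=NULL, no match -> kept with NULL
  - book 3 (Midnight Sun): author_id=3 -> matches Mitchell
  - book 4 (The Red Mountain): author_id=1 -> matches Hall
  - book 5 (The Last Train): author_id=NULL, no match -> kept with NULL
  - book 6 (Empty Rooms): author_id=2 -> matches Wright
All 6 rows appear; 2 have NULL author.

SQL:
SELECT a.title, b.name AS author
FROM books a
LEFT JOIN authors b ON a.author_id = b.id

Result:
title            | author  
-----------------+---------
The Old House    | Mitchell
Northern Lights  | NULL    
Midnight Sun     | Mitchell
The Red Mountain | Hall    
The Last Train   | NULL    
Empty Rooms      | Wright  


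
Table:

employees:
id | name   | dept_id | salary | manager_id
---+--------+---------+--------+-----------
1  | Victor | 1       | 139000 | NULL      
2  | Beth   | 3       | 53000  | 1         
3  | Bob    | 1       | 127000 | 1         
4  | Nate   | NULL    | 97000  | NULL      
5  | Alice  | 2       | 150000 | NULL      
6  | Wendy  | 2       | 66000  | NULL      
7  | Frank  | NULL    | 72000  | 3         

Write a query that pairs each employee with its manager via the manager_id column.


This is a self-join: employees is joined to a second copy of itself, matching each row's manager_id to another row's id. Use LEFT JOIN so rows with manager_id=NULL are kept.
  - employee 1 (Victor): manager_id=NULL -> NULL
  - employee 2 (Beth): manager_id=1 -> Victor
  - employee 3 (Bob): manager_id=1 -> Victor
  - employee 4 (Nate): manager_id=NULL -> NULL
  - employee 5 (Alice): manager_id=NULL -> NULL
  - employee 6 (Wendy): manager_id=NULL -> NULL
  - employee 7 (Frank): manager_id=3 -> Bob

SQL:
SELECT a.name AS item, b.name AS manager
FROM employees a
LEFT JOIN employees b ON a.manager_id = b.id

Result:
item   | manager
-------+--------
Victor | NULL   
Beth   | Victor 
Bob    | Victor 
Nate   | NULL   
Alice  | NULL   
Wendy  | NULL   
Frank  | Bob    


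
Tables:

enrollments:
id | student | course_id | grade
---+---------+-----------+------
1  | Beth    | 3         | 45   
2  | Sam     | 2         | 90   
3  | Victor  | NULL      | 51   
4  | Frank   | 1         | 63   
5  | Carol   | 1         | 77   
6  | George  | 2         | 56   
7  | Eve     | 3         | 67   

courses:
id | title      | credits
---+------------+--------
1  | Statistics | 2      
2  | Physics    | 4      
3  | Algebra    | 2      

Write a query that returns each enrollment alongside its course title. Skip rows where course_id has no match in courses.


INNER JOIN keeps only enrollments rows whose course_id matches an id in courses. Walk through each enrollment:
  - enrollment 1 (Beth): course_id=3 -> matches Algebra
  - enrollment 2 (Sam): course_id=2 -> matches Physics
  - enrollment 3 (Victor): course_id=NULL, no match -> dropped
  - enrollment 4 (Frank): course_id=1 -> matches Statistics
  - enrollment 5 (Carol): course_id=1 -> matches Statistics
  - enrollment 6 (George): course_id=2 -> matches Physics
  - enrollment 7 (Eve): course_id=3 -> matches Algebra
So 1 of 7 rows is dropped.

SQL:
SELECT a.student, b.title AS course
FROM enrollments a
INNER JOIN courses b ON a.course_id = b.id

Result:
student | course    
--------+-----------
Beth    | Algebra   
Sam     | Physics   
Frank   | Statistics
Carol   | Statistics
George  | Physics   
Eve     | Algebra   


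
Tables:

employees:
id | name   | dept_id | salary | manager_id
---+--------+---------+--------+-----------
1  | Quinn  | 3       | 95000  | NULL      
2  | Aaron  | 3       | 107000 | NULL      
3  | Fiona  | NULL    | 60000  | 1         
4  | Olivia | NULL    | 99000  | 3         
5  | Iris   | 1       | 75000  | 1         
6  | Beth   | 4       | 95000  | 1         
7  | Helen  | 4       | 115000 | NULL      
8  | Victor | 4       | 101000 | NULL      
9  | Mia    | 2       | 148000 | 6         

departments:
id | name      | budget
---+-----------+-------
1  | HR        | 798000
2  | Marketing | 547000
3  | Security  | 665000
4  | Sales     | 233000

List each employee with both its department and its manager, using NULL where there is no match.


Two LEFT JOINs from the same base table employees: one to departments via dept_id, one to employees itself via manager_id. Both are LEFT so every employee is preserved.
Match against departments:
  - employee 1 (Quinn): dept_id=3 -> matches Security
  - employee 2 (Aaron): dept_id=3 -> matches Security
  - employee 3 (Fiona): dept_id=NULL, no match -> kept with NULL
  - employee 4 (Olivia): dept_id=NULL, no match -> kept with NULL
  - employee 5 (Iris): dept_id=1 -> matches HR
  - employee 6 (Beth): dept_id=4 -> matches Sales
  - employee 7 (Helen): dept_id=4 -> matches Sales
  - employee 8 (Victor): dept_id=4 -> matches Sales
  - employee 9 (Mia): dept_id=2 -> matches Marketing
Match against employees (self):
  - employee 1 (Quinn): manager_id=NULL -> NULL
  - employee 2 (Aaron): manager_id=NULL -> NULL
  - employee 3 (Fiona): manager_id=1 -> Quinn
  - employee 4 (Olivia): manager_id=3 -> Fiona
  - employee 5 (Iris): manager_id=1 -> Quinn
  - employee 6 (Beth): manager_id=1 -> Quinn
  - employee 7 (Helen): manager_id=NULL -> NULL
  - employee 8 (Victor): manager_id=NULL -> NULL
  - employee 9 (Mia): manager_id=6 -> Beth

SQL:
SELECT a.name, b.name AS department, c.name AS manager
FROM employees a
LEFT JOIN departments b ON a.dept_id = b.id
LEFT JOIN employees c ON a.manager_id = c.id

Result:
name   | department | manager
-------+------------+--------
Quinn  | Security   | NULL   
Aaron  | Security   | NULL   
Fiona  | NULL       | Quinn  
Olivia | NULL       | Fiona  
Iris   | HR         | Quinn  
Beth   | Sales      | Quinn  
Helen  | Sales      | NULL   
Victor | Sales      | NULL   
Mia    | Marketing  | Beth   


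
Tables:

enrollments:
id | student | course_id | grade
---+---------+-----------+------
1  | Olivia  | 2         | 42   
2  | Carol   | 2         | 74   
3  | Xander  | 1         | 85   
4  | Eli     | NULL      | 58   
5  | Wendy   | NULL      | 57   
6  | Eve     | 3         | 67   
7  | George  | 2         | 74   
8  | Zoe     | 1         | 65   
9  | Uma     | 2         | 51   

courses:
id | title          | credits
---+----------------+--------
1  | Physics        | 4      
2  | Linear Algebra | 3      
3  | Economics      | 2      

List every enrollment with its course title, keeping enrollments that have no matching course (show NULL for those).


LEFT JOIN keeps every row from enrollments (the left table); where course_id has no match in courses, the course columns become NULL. Walk through each enrollment:
  - enrollment 1 (Olivia): course_id=2 -> matches Linear Algebra
  - enrollment 2 (Carol): course_id=2 -> matches Linear Algebra
  - enrollment 3 (Xander): course_id=1 -> matches Physics
  - enrollment 4 (Eli): course_id=NULL, no match -> kept with NULL
  - enrollment 5 (Wendy): course_id=NULL, no match -> kept with NULL
  - enrollment 6 (Eve): course_id=3 -> matches Economics
  - enrollment 7 (George): course_id=2 -> matches Linear Algebra
  - enrollment 8 (Zoe): course_id=1 -> matches Physics
  - enrollment 9 (Uma): course_id=2 -> matches Linear Algebra
All 9 rows appear; 2 have NULL course.

SQL:
SELECT a.student, b.title AS course
FROM enrollments a
LEFT JOIN courses b ON a.course_id = b.id

Result:
student | course        
--------+---------------
Olivia  | Linear Algebra
Carol   | Linear Algebra
Xander  | Physics       
Eli     | NULL          
Wendy   | NULL          
Eve     | Economics     
George  | Linear Algebra
Zoe     | Physics       
Uma     | Linear Algebra


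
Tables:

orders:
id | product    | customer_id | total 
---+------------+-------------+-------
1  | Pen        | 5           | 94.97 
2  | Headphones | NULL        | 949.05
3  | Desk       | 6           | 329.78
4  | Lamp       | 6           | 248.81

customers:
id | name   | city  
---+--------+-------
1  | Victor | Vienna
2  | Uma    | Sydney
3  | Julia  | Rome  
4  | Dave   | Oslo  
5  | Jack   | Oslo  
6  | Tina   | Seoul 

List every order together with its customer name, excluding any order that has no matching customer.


INNER JOIN keeps only orders rows whose customer_id matches an id in customers. Walk through each order:
  - order 1 (Pen): customer_id=5 -> matches Jack
  - order 2 (Headphones): customer_id=NULL, no match -> dropped
  - order 3 (Desk): customer_id=6 -> matches Tina
  - order 4 (Lamp): customer_id=6 -> matches Tina
So 1 of 4 rows is dropped.

SQL:
SELECT a.product, b.name AS customer
FROM orders a
INNER JOIN customers b ON a.customer_id = b.id

Result:
product | customer
--------+---------
Pen     | Jack    
Desk    | Tina    
Lamp    | Tina    


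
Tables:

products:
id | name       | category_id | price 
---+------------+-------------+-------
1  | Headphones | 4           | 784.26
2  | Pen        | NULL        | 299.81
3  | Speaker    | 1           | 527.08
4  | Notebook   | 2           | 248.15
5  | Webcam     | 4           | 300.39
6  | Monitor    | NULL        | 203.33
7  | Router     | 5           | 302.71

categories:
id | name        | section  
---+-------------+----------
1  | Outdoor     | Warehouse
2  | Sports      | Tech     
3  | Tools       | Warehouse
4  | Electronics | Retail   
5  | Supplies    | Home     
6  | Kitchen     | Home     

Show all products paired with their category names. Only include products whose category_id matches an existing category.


INNER JOIN keeps only products rows whose category_id matches an id in categories. Walk through each product:
  - product 1 (Headphones): category_id=4 -> matches Electronics
  - product 2 (Pen): category_id=NULL, no match -> dropped
  - product 3 (Speaker): category_id=1 -> matches Outdoor
  - product 4 (Notebook): category_id=2 -> matches Sports
  - product 5 (Webcam): category_id=4 -> matches Electronics
  - product 6 (Monitor): category_id=NULL, no match -> dropped
  - product 7 (Router): category_id=5 -> matches Supplies
So 2 of 7 rows are dropped.

SQL:
SELECT a.name, b.name AS category
FROM products a
INNER JOIN categories b ON a.category_id = b.id

Result:
name       | category   
-----------+------------
Headphones | Electronics
Speaker    | Outdoor    
Notebook   | Sports     
Webcam     | Electronics
Router     | Supplies   
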